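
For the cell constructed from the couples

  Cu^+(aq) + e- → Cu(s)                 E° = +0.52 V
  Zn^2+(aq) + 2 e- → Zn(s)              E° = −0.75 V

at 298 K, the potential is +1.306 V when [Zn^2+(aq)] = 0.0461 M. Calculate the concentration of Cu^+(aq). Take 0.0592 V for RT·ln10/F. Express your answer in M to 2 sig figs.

Cu⁺/Cu is the cathode (higher E°); E°cell = +0.52 − (−0.75) = +1.27 V with n = 2.
Since E = E° − (0.0592/n)·log Q, log Q = n(E° − E)/0.0592 = −1.216.
The balanced reaction is 2 Cu^+(aq) + Zn(s) → 2 Cu(s) + Zn^2+(aq), so Q = [Zn^2+(aq)] / [Cu^+(aq)]^2.
Substituting the known concentrations and solving, log [Cu^+(aq)] = −0.060 and [Cu^+(aq)] = 0.87 M.

0.87 M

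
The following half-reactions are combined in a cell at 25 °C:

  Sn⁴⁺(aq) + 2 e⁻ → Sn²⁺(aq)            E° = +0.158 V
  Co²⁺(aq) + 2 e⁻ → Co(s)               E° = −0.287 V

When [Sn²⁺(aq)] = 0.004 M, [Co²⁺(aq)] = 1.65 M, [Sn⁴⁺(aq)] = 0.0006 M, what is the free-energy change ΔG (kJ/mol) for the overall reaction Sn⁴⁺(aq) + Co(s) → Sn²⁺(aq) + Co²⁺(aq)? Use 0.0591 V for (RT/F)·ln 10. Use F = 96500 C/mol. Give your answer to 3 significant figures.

With Sn⁴⁺/Sn²⁺ reduced at the cathode, E°cell = +0.158 − (−0.287) = +0.445 V and n = 2.
Here Q = ([Sn²⁺(aq)]·[Co²⁺(aq)]) / [Sn⁴⁺(aq)] = 11 (log Q = 1.041), giving E = +0.445 − (0.0591/2)·(1.041) = +0.4142 V.
Then ΔG = −nFE = −2 × 96500 × +0.4142 J/mol = −79.9 kJ/mol.

−79.9 kJ/mol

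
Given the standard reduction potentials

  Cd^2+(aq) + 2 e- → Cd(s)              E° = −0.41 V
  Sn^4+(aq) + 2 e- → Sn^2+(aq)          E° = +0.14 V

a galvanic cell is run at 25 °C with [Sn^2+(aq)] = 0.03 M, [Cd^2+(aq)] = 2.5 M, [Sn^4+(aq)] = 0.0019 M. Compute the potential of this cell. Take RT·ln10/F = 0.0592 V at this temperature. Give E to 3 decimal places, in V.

+0.503 V

The Sn⁴⁺/Sn²⁺ couple has the more positive E°, so it is the cathode; Cd²⁺/Cd is the anode.
The standard potential is +0.14 − (−0.41) = +0.55 V and the balanced reaction transfers n = 2 electrons.
For the overall reaction Sn^4+(aq) + Cd(s) → Sn^2+(aq) + Cd^2+(aq), Q = ([Sn^2+(aq)]·[Cd^2+(aq)]) / [Sn^4+(aq)] = 39.5, giving log Q = 1.596.
By the Nernst equation, E = +0.55 − (0.0592/2)·(1.596) = +0.503 V.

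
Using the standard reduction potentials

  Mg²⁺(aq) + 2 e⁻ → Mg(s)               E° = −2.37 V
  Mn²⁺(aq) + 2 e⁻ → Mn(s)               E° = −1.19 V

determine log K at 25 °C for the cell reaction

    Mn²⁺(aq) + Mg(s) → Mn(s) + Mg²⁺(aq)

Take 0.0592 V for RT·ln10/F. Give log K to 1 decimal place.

log K = 39.9

The Mn²⁺/Mn couple is reduced (cathode); E°cell = −1.19 − (−2.37) = +1.18 V with n = 2.
At equilibrium E = 0, so log K = nE°cell / 0.0592 = (2)(+1.18) / 0.0592 = 39.9.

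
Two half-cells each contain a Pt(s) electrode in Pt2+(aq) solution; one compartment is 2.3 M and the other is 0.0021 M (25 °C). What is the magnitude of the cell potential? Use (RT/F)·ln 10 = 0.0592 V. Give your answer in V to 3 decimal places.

For a concentration cell E°cell = 0, since both electrodes use the same couple.
The compartment with the higher Pt2+(aq) concentration (2.3 M) acts as the cathode; ions are reduced there and produced at the dilute (0.0021 M) anode.
With n = 2, Ecell = −(0.0592/2)·log([dilute]/[conc]) = −(0.0592/2)·log(0.0021/2.3) = +0.090 V.

0.090 V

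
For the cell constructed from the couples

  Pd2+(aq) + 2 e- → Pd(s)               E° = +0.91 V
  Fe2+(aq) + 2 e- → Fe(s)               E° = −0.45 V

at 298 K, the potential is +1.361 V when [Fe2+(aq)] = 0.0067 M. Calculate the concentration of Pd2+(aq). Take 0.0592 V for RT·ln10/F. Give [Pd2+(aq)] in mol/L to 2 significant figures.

0.0072 M

With Pd²⁺/Pd at the cathode and Fe²⁺/Fe at the anode, E°cell = +0.91 − (−0.45) = +1.36 V (n = 2).
From the Nernst equation, log Q = n(E° − E)/0.0592 = 2·(+1.36 − (+1.361))/0.0592 = −0.034.
The balanced reaction is Pd2+(aq) + Fe(s) → Pd(s) + Fe2+(aq), so Q = [Fe2+(aq)] / [Pd2+(aq)].
Isolating [Pd2+(aq)] in Q = 10^{−0.034} yields log [Pd2+(aq)] = −2.140, i.e. 0.0072 M.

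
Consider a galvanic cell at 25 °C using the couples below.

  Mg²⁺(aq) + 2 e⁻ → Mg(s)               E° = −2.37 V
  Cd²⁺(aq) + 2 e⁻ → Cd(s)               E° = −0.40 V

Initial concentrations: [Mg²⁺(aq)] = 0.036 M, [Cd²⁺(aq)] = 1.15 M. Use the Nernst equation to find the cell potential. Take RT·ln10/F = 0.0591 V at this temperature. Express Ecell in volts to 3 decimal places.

Since E°(Cd²⁺/Cd) > E°(Mg²⁺/Mg), Cd²⁺/Cd serves as the cathode.
E°cell = E°cat − E°an = −0.40 − (−2.37) = +1.97 V; n = 2.
Balancing gives Cd²⁺(aq) + Mg(s) → Cd(s) + Mg²⁺(aq); hence Q = [Mg²⁺(aq)] / [Cd²⁺(aq)] = 0.0313 (log Q = −1.504).
Applying E = E° − (RT ln10/nF)·log Q gives +1.97 − (0.0591/2)(−1.504) = +2.014 V.

+2.014 V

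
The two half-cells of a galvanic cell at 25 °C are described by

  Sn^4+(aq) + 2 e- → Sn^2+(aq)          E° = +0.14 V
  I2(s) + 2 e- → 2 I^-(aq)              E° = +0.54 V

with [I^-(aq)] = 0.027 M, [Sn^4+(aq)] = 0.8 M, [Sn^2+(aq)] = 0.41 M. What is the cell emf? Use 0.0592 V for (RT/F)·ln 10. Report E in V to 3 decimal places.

+0.484 V

Since E°(I₂/I⁻) > E°(Sn⁴⁺/Sn²⁺), I₂/I⁻ serves as the cathode.
The standard potential is +0.54 − (+0.14) = +0.40 V and the balanced reaction transfers n = 2 electrons.
For the overall reaction I2(s) + Sn^2+(aq) → 2 I^-(aq) + Sn^4+(aq), Q = ([I^-(aq)]^2·[Sn^4+(aq)]) / [Sn^2+(aq)] = 0.00142, giving log Q = −2.847.
Applying E = E° − (RT ln10/nF)·log Q gives +0.40 − (0.0592/2)(−2.847) = +0.484 V.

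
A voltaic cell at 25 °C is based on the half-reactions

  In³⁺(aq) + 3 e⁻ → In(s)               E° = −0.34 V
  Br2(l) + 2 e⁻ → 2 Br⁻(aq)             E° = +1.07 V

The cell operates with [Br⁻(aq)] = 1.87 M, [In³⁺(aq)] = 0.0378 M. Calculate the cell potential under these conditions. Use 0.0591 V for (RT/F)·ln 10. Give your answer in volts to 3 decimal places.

The Br₂/Br⁻ couple has the more positive E°, so it is the cathode; In³⁺/In is the anode.
E°cell = E°cat − E°an = +1.07 − (−0.34) = +1.41 V; n = 6.
The balanced reaction is 3 Br2(l) + 2 In(s) → 6 Br⁻(aq) + 2 In³⁺(aq), so Q = [Br⁻(aq)]^6·[In³⁺(aq)]^2 = 0.0611 and log Q = −1.214.
E = E° − (0.0591/n)·log Q = +1.41 − (0.0591/6)(−1.214) = +1.422 V.

+1.422 V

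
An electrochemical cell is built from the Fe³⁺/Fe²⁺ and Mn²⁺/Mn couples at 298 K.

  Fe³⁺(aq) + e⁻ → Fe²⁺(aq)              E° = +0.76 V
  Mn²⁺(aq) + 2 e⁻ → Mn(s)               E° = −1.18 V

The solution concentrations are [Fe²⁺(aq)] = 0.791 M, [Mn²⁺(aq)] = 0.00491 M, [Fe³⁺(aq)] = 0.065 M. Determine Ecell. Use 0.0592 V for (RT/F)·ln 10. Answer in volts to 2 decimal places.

The Fe³⁺/Fe²⁺ couple has the more positive E°, so it is the cathode; Mn²⁺/Mn is the anode.
The standard potential is +0.76 − (−1.18) = +1.94 V and the balanced reaction transfers n = 2 electrons.
The balanced reaction is 2 Fe³⁺(aq) + Mn(s) → 2 Fe²⁺(aq) + Mn²⁺(aq), so Q = ([Fe²⁺(aq)]^2·[Mn²⁺(aq)]) / [Fe³⁺(aq)]^2 = 0.727 and log Q = −0.138.
E = E° − (0.0592/n)·log Q = +1.94 − (0.0592/2)(−0.138) = +1.94 V.

+1.94 V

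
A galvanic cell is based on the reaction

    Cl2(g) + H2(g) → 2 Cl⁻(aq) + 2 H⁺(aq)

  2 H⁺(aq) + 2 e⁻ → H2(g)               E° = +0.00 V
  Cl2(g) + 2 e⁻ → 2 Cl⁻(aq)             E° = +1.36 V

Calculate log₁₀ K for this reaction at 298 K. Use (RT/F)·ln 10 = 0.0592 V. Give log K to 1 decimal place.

The Cl₂/Cl⁻ couple is reduced (cathode); E°cell = +1.36 − (+0.00) = +1.36 V with n = 2.
At equilibrium E = 0, so log K = nE°cell / 0.0592 = (2)(+1.36) / 0.0592 = 45.9.

log K = 45.9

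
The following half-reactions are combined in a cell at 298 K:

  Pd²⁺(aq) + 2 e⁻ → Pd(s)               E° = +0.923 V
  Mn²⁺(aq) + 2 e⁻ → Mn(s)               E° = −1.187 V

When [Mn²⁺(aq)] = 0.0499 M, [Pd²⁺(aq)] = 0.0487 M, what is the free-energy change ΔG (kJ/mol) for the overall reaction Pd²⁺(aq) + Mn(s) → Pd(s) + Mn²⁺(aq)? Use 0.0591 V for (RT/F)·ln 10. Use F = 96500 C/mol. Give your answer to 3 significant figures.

−407 kJ/mol

With Pd²⁺/Pd reduced at the cathode, E°cell = +0.923 − (−1.187) = +2.110 V and n = 2.
Here Q = [Mn²⁺(aq)] / [Pd²⁺(aq)] = 1.02 (log Q = 0.011), giving E = +2.110 − (0.0591/2)·(0.011) = +2.1097 V.
Finally ΔG = −nFE = −(2)(96500 C/mol)(+2.1097 V) = −407 kJ/mol.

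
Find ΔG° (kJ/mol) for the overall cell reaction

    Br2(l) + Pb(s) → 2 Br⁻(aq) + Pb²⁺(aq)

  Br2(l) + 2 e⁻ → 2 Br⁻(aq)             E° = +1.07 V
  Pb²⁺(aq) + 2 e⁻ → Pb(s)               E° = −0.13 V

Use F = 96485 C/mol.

−232 kJ/mol

In the reaction as written Br2(l) is reduced, so the Br₂/Br⁻ couple is the cathode and Pb²⁺/Pb is the anode.
E°cell = +1.07 − (−0.13) = +1.20 V; balancing electrons gives n = 2.
ΔG° = −nFE°cell = −(2)(96485)(+1.20) J/mol = −232 kJ/mol.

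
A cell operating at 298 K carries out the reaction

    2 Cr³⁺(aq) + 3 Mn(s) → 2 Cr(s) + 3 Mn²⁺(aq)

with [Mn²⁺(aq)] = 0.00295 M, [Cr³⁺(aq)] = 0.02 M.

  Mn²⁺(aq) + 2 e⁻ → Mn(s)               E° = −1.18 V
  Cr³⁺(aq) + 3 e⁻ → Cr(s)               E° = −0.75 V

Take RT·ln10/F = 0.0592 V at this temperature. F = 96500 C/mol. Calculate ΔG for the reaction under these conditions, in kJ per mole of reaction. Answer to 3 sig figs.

E°cell = −0.75 − (−1.18) = +0.43 V; the balanced reaction transfers n = 6 electrons.
Q = [Mn²⁺(aq)]^3 / [Cr³⁺(aq)]^2 = 6.42×10^−5, so log Q = −4.193 and E = +0.43 − (0.0592/6)(−4.193) = +0.4714 V.
Then ΔG = −nFE = −6 × 96500 × +0.4714 J/mol = −273 kJ/mol.

−273 kJ/mol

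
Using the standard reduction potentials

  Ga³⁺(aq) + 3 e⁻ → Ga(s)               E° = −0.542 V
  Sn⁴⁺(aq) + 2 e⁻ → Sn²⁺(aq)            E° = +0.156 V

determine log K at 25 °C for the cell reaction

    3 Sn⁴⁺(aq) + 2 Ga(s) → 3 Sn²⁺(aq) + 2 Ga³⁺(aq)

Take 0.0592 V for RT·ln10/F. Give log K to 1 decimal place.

The Sn⁴⁺/Sn²⁺ couple is reduced (cathode); E°cell = +0.156 − (−0.542) = +0.698 V with n = 6.
At equilibrium E = 0, so log K = nE°cell / 0.0592 = (6)(+0.698) / 0.0592 = 70.7.

log K = 70.7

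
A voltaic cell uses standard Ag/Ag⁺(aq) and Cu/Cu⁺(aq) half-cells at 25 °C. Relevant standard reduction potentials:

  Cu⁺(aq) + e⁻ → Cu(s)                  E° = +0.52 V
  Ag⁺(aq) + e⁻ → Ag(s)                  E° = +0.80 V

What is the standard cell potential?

Of the two couples in this cell, the one with the more positive reduction potential is reduced at the cathode: here that is Ag⁺/Ag (+0.80 V); Cu⁺/Cu (+0.52 V) is the anode.
E°cell = E°(cathode) − E°(anode) = +0.80 − (+0.52) = +0.28 V.

+0.28 V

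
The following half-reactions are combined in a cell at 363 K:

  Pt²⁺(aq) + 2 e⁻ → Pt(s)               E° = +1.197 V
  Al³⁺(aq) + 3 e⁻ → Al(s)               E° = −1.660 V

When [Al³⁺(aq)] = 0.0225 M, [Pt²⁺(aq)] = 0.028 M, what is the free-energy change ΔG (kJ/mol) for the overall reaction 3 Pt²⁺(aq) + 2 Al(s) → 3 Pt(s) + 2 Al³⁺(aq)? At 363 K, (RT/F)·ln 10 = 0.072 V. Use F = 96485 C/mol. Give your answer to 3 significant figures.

The standard cell potential is +1.197 − (−1.660) = +2.857 V, with n = 6 electrons in the balanced equation.
The reaction quotient is [Al³⁺(aq)]^2 / [Pt²⁺(aq)]^3 = 23.1; by Nernst, E = +2.857 − (0.072/6)(1.363) = +2.8406 V.
Finally ΔG = −nFE = −(6)(96485 C/mol)(+2.8406 V) = −1640 kJ/mol.

−1640 kJ/mol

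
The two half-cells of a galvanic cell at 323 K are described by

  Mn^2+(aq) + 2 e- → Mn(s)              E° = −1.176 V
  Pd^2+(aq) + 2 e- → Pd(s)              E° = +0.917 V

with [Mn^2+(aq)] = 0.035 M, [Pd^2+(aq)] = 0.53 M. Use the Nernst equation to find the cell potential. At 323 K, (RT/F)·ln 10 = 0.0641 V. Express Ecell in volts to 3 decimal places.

Pd²⁺/Pd is reduced (cathode, E° = +0.917 V) and Mn²⁺/Mn is oxidized (anode).
E°cell = +0.917 − (−1.176) = +2.093 V, with n = 2 electrons transferred.
The balanced reaction is Pd^2+(aq) + Mn(s) → Pd(s) + Mn^2+(aq), so Q = [Mn^2+(aq)] / [Pd^2+(aq)] = 0.066 and log Q = −1.180.
Applying E = E° − (RT ln10/nF)·log Q gives +2.093 − (0.0641/2)(−1.180) = +2.131 V.

+2.131 V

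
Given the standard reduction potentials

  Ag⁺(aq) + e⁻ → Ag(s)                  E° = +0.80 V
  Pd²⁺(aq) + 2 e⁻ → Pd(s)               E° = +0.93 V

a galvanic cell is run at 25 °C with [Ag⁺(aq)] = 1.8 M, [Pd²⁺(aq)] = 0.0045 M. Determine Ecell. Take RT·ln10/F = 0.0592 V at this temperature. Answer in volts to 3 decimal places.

The Pd²⁺/Pd couple has the more positive E°, so it is the cathode; Ag⁺/Ag is the anode.
E°cell = +0.93 − (+0.80) = +0.13 V, with n = 2 electrons transferred.
Balancing gives Pd²⁺(aq) + 2 Ag(s) → Pd(s) + 2 Ag⁺(aq); hence Q = [Ag⁺(aq)]^2 / [Pd²⁺(aq)] = 720 (log Q = 2.857).
E = E° − (0.0592/n)·log Q = +0.13 − (0.0592/2)(2.857) = +0.045 V.

+0.045 V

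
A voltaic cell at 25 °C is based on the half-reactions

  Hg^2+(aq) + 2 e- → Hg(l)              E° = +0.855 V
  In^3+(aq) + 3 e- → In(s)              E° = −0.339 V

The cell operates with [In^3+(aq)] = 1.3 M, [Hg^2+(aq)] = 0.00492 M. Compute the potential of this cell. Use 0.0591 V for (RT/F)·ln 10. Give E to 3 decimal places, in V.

The Hg²⁺/Hg couple has the more positive E°, so it is the cathode; In³⁺/In is the anode.
E°cell = +0.855 − (−0.339) = +1.194 V, with n = 6 electrons transferred.
Balancing gives 3 Hg^2+(aq) + 2 In(s) → 3 Hg(l) + 2 In^3+(aq); hence Q = [In^3+(aq)]^2 / [Hg^2+(aq)]^3 = 1.42×10^7 (log Q = 7.152).
E = E° − (0.0591/n)·log Q = +1.194 − (0.0591/6)(7.152) = +1.124 V.

+1.124 V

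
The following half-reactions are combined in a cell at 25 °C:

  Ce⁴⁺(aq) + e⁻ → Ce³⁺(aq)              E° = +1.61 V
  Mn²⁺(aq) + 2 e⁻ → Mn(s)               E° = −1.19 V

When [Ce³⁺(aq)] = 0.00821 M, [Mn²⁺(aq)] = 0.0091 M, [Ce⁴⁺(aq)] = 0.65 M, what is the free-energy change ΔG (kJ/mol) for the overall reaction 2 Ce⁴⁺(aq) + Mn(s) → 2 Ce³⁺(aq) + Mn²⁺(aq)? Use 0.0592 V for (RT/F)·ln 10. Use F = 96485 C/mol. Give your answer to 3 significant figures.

The standard cell potential is +1.61 − (−1.19) = +2.80 V, with n = 2 electrons in the balanced equation.
Here Q = ([Ce³⁺(aq)]^2·[Mn²⁺(aq)]) / [Ce⁴⁺(aq)]^2 = 1.45×10^−6 (log Q = −5.838), giving E = +2.80 − (0.0592/2)·(−5.838) = +2.9728 V.
ΔG = −nFE = −(2)(96485)(+2.9728) J/mol = −574 kJ/mol.

−574 kJ/mol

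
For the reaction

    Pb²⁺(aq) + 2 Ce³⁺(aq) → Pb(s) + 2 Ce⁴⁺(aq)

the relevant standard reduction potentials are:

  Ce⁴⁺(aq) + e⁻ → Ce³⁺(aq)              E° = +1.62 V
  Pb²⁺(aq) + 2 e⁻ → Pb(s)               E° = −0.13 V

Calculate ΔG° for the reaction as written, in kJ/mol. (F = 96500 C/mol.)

In the reaction as written Pb²⁺(aq) is reduced, so the Pb²⁺/Pb couple is the cathode and Ce⁴⁺/Ce³⁺ is the anode.
E°cell = −0.13 − (+1.62) = −1.75 V; balancing electrons gives n = 2.
ΔG° = −nFE°cell = −(2)(96500)(−1.75) J/mol = +338 kJ/mol.

+338 kJ/mol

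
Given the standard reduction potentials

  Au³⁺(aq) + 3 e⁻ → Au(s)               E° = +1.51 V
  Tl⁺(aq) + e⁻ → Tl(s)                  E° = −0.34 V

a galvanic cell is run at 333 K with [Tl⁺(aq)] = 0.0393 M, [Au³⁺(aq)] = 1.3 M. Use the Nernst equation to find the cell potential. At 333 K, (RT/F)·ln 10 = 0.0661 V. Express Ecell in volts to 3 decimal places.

The Au³⁺/Au couple has the more positive E°, so it is the cathode; Tl⁺/Tl is the anode.
The standard potential is +1.51 − (−0.34) = +1.85 V and the balanced reaction transfers n = 3 electrons.
Balancing gives Au³⁺(aq) + 3 Tl(s) → Au(s) + 3 Tl⁺(aq); hence Q = [Tl⁺(aq)]^3 / [Au³⁺(aq)] = 4.67×10^−5 (log Q = −4.331).
Applying E = E° − (RT ln10/nF)·log Q gives +1.85 − (0.0661/3)(−4.331) = +1.945 V.

+1.945 V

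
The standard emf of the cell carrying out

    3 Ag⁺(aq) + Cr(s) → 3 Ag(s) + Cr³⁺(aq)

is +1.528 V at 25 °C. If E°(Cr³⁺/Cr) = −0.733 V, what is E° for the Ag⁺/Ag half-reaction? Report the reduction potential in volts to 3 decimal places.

In the reaction as written the Ag⁺/Ag couple is reduced (cathode) and Cr³⁺/Cr is oxidized (anode), so E°cell = E°(Ag⁺/Ag) − E°(Cr³⁺/Cr).
E°(Ag⁺/Ag) = E°cell + E°(anode) = +1.528 + (−0.733) = +0.795 V.

+0.795 V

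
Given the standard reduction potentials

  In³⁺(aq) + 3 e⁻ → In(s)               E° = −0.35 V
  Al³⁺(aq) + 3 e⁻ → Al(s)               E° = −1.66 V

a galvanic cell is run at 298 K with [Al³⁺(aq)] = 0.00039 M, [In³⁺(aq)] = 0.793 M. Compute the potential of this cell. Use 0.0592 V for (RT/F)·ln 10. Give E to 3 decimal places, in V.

In³⁺/In is reduced (cathode, E° = −0.35 V) and Al³⁺/Al is oxidized (anode).
The standard potential is −0.35 − (−1.66) = +1.31 V and the balanced reaction transfers n = 3 electrons.
The balanced reaction is In³⁺(aq) + Al(s) → In(s) + Al³⁺(aq), so Q = [Al³⁺(aq)] / [In³⁺(aq)] = 0.000492 and log Q = −3.308.
Applying E = E° − (RT ln10/nF)·log Q gives +1.31 − (0.0592/3)(−3.308) = +1.375 V.

+1.375 V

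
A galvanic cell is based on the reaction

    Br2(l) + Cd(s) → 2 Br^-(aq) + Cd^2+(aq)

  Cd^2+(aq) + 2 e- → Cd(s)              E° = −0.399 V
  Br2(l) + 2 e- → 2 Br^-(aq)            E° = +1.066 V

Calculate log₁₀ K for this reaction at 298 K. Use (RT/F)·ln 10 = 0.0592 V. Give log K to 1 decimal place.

log K = 49.5

The Br₂/Br⁻ couple is reduced (cathode); E°cell = +1.066 − (−0.399) = +1.465 V with n = 2.
At equilibrium E = 0, so log K = nE°cell / 0.0592 = (2)(+1.465) / 0.0592 = 49.5.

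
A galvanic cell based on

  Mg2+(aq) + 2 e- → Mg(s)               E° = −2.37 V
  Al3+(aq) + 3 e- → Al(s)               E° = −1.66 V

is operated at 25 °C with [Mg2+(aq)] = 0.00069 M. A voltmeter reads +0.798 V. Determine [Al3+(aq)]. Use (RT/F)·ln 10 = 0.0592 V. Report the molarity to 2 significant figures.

0.52 M

With Al³⁺/Al at the cathode and Mg²⁺/Mg at the anode, E°cell = −1.66 − (−2.37) = +0.71 V (n = 6).
From the Nernst equation, log Q = n(E° − E)/0.0592 = 6·(+0.71 − (+0.798))/0.0592 = −8.919.
For 2 Al3+(aq) + 3 Mg(s) → 2 Al(s) + 3 Mg2+(aq), the reaction quotient is Q = [Mg2+(aq)]^3 / [Al3+(aq)]^2.
Isolating [Al3+(aq)] in Q = 10^{−8.919} yields log [Al3+(aq)] = −0.282, i.e. 0.52 M.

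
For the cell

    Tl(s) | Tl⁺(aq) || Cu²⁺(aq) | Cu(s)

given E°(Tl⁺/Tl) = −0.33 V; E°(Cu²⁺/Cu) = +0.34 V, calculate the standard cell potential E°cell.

+0.67 V

By convention the left-hand electrode in cell notation is the anode (oxidation) and the right-hand electrode is the cathode (reduction).
E°cell = E°(right) − E°(left) = +0.34 − (−0.33) = +0.67 V.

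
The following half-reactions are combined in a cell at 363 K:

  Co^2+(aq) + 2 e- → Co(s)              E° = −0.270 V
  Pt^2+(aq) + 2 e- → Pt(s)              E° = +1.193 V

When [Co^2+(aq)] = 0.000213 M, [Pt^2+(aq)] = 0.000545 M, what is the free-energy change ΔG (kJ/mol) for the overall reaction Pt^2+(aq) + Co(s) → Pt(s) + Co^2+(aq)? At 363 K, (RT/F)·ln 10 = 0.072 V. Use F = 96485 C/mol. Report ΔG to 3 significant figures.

The standard cell potential is +1.193 − (−0.270) = +1.463 V, with n = 2 electrons in the balanced equation.
The reaction quotient is [Co^2+(aq)] / [Pt^2+(aq)] = 0.391; by Nernst, E = +1.463 − (0.072/2)(−0.408) = +1.4777 V.
ΔG = −nFE = −(2)(96485)(+1.4777) J/mol = −285 kJ/mol.

−285 kJ/mol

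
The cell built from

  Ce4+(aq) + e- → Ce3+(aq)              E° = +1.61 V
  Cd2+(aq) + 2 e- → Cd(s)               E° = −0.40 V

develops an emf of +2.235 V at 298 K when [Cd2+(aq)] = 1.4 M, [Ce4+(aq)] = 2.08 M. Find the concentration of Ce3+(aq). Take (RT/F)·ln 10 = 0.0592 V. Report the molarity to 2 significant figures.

The Ce⁴⁺/Ce³⁺ couple has the larger reduction potential, so it is the cathode: E°cell = +1.61 − (−0.40) = +2.01 V and n = 2.
From the Nernst equation, log Q = n(E° − E)/0.0592 = 2·(+2.01 − (+2.235))/0.0592 = −7.601.
For 2 Ce4+(aq) + Cd(s) → 2 Ce3+(aq) + Cd2+(aq), the reaction quotient is Q = ([Ce3+(aq)]^2·[Cd2+(aq)]) / [Ce4+(aq)]^2.
Solving for the unknown gives log [Ce3+(aq)] = −3.556, so [Ce3+(aq)] ≈ 0.00028 M.

0.00028 M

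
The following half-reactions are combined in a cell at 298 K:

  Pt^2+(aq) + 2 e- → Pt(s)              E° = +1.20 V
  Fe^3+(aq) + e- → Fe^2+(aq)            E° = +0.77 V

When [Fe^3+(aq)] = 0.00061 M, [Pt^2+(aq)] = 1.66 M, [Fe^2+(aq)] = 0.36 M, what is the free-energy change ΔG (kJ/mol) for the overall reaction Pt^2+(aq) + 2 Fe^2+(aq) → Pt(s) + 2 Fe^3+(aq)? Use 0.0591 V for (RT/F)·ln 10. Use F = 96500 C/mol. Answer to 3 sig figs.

−116 kJ/mol

With Pt²⁺/Pt reduced at the cathode, E°cell = +1.20 − (+0.77) = +0.43 V and n = 2.
Here Q = [Fe^3+(aq)]^2 / ([Pt^2+(aq)]·[Fe^2+(aq)]^2) = 1.73×10^−6 (log Q = −5.762), giving E = +0.43 − (0.0591/2)·(−5.762) = +0.6003 V.
Then ΔG = −nFE = −2 × 96500 × +0.6003 J/mol = −116 kJ/mol.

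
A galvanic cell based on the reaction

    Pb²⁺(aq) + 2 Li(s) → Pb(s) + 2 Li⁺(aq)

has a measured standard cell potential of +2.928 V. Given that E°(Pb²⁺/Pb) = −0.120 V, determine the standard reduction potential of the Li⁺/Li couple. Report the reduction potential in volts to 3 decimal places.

In the reaction as written the Pb²⁺/Pb couple is reduced (cathode) and Li⁺/Li is oxidized (anode), so E°cell = E°(Pb²⁺/Pb) − E°(Li⁺/Li).
E°(Li⁺/Li) = E°(cathode) − E°cell = −0.120 − (+2.928) = −3.048 V.

−3.048 V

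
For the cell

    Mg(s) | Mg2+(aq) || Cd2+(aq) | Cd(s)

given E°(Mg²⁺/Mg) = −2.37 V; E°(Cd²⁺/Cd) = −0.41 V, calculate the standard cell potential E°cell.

+1.96 V

By convention the left-hand electrode in cell notation is the anode (oxidation) and the right-hand electrode is the cathode (reduction).
E°cell = E°(right) − E°(left) = −0.41 − (−2.37) = +1.96 V.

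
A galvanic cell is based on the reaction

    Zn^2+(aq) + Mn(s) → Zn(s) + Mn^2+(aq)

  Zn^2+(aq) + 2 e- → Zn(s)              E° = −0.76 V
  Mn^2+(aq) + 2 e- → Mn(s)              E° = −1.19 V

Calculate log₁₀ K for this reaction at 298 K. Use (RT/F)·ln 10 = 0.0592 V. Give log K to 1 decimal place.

log K = 14.5

The Zn²⁺/Zn couple is reduced (cathode); E°cell = −0.76 − (−1.19) = +0.43 V with n = 2.
At equilibrium E = 0, so log K = nE°cell / 0.0592 = (2)(+0.43) / 0.0592 = 14.5.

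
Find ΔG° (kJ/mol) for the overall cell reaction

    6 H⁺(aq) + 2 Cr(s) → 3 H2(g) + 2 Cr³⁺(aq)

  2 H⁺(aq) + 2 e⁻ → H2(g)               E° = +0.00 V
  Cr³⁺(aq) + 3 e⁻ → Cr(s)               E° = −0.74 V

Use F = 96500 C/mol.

−428 kJ/mol

In the reaction as written H⁺(aq) is reduced, so the 2H⁺/H₂ couple is the cathode and Cr³⁺/Cr is the anode.
E°cell = +0.00 − (−0.74) = +0.74 V; balancing electrons gives n = 6.
ΔG° = −nFE°cell = −(6)(96500)(+0.74) J/mol = −428 kJ/mol.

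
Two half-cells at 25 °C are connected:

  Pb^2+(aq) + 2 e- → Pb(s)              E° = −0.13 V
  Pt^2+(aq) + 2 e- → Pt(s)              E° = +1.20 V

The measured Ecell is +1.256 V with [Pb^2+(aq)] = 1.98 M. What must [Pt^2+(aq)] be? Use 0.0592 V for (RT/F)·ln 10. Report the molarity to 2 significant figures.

0.0063 M

The Pt²⁺/Pt couple has the larger reduction potential, so it is the cathode: E°cell = +1.20 − (−0.13) = +1.33 V and n = 2.
Since E = E° − (0.0592/n)·log Q, log Q = n(E° − E)/0.0592 = 2.500.
The balanced reaction is Pt^2+(aq) + Pb(s) → Pt(s) + Pb^2+(aq), so Q = [Pb^2+(aq)] / [Pt^2+(aq)].
Isolating [Pt^2+(aq)] in Q = 10^{2.500} yields log [Pt^2+(aq)] = −2.203, i.e. 0.0063 M.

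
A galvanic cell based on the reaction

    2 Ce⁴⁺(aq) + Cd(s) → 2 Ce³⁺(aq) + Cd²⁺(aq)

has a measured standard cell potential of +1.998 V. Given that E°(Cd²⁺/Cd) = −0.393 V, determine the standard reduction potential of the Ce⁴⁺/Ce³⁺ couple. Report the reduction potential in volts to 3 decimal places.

+1.605 V

In the reaction as written the Ce⁴⁺/Ce³⁺ couple is reduced (cathode) and Cd²⁺/Cd is oxidized (anode), so E°cell = E°(Ce⁴⁺/Ce³⁺) − E°(Cd²⁺/Cd).
E°(Ce⁴⁺/Ce³⁺) = E°cell + E°(anode) = +1.998 + (−0.393) = +1.605 V.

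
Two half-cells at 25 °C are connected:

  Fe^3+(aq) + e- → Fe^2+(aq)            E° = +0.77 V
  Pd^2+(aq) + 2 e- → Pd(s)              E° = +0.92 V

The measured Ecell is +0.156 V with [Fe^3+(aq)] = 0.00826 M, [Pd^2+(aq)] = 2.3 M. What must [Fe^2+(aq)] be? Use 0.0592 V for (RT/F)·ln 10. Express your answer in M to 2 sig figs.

Pd²⁺/Pd is the cathode (higher E°); E°cell = +0.92 − (+0.77) = +0.15 V with n = 2.
Rearranging E = E° − (0.0592/n)·log Q gives log Q = 2(+0.15 − (+0.156))/0.0592 = −0.203.
Balancing electrons gives Pd^2+(aq) + 2 Fe^2+(aq) → Pd(s) + 2 Fe^3+(aq); thus Q = [Fe^3+(aq)]^2 / ([Pd^2+(aq)]·[Fe^2+(aq)]^2).
Substituting the known concentrations and solving, log [Fe^2+(aq)] = −2.162 and [Fe^2+(aq)] = 0.0069 M.

0.0069 M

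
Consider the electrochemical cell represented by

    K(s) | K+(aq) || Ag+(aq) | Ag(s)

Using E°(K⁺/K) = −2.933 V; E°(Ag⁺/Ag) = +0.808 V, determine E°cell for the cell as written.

+3.741 V

By convention the left-hand electrode in cell notation is the anode (oxidation) and the right-hand electrode is the cathode (reduction).
E°cell = E°(right) − E°(left) = +0.808 − (−2.933) = +3.741 V.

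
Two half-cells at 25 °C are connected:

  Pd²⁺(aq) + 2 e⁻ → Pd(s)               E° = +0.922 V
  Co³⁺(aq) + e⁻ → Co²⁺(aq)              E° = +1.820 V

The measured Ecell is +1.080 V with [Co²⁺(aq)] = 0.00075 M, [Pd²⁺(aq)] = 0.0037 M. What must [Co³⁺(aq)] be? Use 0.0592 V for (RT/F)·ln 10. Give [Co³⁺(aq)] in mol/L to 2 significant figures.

0.054 M

Co³⁺/Co²⁺ is the cathode (higher E°); E°cell = +1.820 − (+0.922) = +0.898 V with n = 2.
Since E = E° − (0.0592/n)·log Q, log Q = n(E° − E)/0.0592 = −6.149.
The balanced reaction is 2 Co³⁺(aq) + Pd(s) → 2 Co²⁺(aq) + Pd²⁺(aq), so Q = ([Co²⁺(aq)]^2·[Pd²⁺(aq)]) / [Co³⁺(aq)]^2.
Substituting the known concentrations and solving, log [Co³⁺(aq)] = −1.266 and [Co³⁺(aq)] = 0.054 M.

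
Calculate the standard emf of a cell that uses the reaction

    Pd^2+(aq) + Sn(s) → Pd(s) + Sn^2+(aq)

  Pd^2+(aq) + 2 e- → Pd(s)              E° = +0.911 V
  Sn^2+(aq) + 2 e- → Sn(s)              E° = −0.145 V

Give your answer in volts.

+1.056 V

Pd^2+(aq) gains electrons, so the Pd²⁺/Pd couple is the cathode; the Sn²⁺/Sn couple is the anode.
E°cell = E°(cathode) − E°(anode) = +0.911 − (−0.145) = +1.056 V.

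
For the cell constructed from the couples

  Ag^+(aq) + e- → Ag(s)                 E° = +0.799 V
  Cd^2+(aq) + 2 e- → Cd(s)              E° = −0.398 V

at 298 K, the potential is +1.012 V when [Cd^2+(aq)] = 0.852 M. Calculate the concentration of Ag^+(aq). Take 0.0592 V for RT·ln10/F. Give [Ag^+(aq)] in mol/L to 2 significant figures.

0.00069 M

The Ag⁺/Ag couple has the larger reduction potential, so it is the cathode: E°cell = +0.799 − (−0.398) = +1.197 V and n = 2.
From the Nernst equation, log Q = n(E° − E)/0.0592 = 2·(+1.197 − (+1.012))/0.0592 = 6.250.
For 2 Ag^+(aq) + Cd(s) → 2 Ag(s) + Cd^2+(aq), the reaction quotient is Q = [Cd^2+(aq)] / [Ag^+(aq)]^2.
Isolating [Ag^+(aq)] in Q = 10^{6.250} yields log [Ag^+(aq)] = −3.160, i.e. 0.00069 M.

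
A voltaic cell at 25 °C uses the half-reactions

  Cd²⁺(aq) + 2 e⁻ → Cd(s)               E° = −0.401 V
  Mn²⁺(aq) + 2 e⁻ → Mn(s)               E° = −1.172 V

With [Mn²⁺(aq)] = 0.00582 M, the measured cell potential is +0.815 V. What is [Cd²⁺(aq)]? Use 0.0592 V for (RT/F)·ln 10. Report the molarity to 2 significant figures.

With Cd²⁺/Cd at the cathode and Mn²⁺/Mn at the anode, E°cell = −0.401 − (−1.172) = +0.771 V (n = 2).
Rearranging E = E° − (0.0592/n)·log Q gives log Q = 2(+0.771 − (+0.815))/0.0592 = −1.486.
Balancing electrons gives Cd²⁺(aq) + Mn(s) → Cd(s) + Mn²⁺(aq); thus Q = [Mn²⁺(aq)] / [Cd²⁺(aq)].
Solving for the unknown gives log [Cd²⁺(aq)] = −0.749, so [Cd²⁺(aq)] ≈ 0.18 M.

0.18 M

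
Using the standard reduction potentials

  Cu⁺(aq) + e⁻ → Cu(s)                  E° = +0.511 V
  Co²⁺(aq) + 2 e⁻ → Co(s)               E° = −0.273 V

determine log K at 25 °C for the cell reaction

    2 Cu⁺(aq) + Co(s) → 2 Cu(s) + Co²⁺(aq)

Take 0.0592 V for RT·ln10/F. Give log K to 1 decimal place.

log K = 26.5

The Cu⁺/Cu couple is reduced (cathode); E°cell = +0.511 − (−0.273) = +0.784 V with n = 2.
At equilibrium E = 0, so log K = nE°cell / 0.0592 = (2)(+0.784) / 0.0592 = 26.5.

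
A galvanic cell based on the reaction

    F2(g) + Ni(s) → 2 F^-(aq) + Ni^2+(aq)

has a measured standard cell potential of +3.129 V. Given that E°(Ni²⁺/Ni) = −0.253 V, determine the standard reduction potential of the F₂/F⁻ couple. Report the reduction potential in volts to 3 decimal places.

In the reaction as written the F₂/F⁻ couple is reduced (cathode) and Ni²⁺/Ni is oxidized (anode), so E°cell = E°(F₂/F⁻) − E°(Ni²⁺/Ni).
E°(F₂/F⁻) = E°cell + E°(anode) = +3.129 + (−0.253) = +2.876 V.

+2.876 V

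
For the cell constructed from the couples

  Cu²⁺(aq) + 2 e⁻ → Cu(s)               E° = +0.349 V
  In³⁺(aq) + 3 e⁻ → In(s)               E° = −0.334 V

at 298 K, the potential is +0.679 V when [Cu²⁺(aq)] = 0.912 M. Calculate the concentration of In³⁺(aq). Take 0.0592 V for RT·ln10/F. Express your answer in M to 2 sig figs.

With Cu²⁺/Cu at the cathode and In³⁺/In at the anode, E°cell = +0.349 − (−0.334) = +0.683 V (n = 6).
Since E = E° − (0.0592/n)·log Q, log Q = n(E° − E)/0.0592 = 0.405.
Balancing electrons gives 3 Cu²⁺(aq) + 2 In(s) → 3 Cu(s) + 2 In³⁺(aq); thus Q = [In³⁺(aq)]^2 / [Cu²⁺(aq)]^3.
Solving for the unknown gives log [In³⁺(aq)] = 0.142, so [In³⁺(aq)] ≈ 1.4 M.

1.4 M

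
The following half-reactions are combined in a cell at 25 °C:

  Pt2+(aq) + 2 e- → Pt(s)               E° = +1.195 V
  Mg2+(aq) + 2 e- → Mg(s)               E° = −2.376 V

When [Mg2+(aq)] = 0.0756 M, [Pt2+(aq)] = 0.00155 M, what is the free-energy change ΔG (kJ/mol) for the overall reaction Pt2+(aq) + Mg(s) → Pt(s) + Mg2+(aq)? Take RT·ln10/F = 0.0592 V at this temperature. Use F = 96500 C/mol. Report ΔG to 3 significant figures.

−680 kJ/mol

E°cell = +1.195 − (−2.376) = +3.571 V; the balanced reaction transfers n = 2 electrons.
The reaction quotient is [Mg2+(aq)] / [Pt2+(aq)] = 48.8; by Nernst, E = +3.571 − (0.0592/2)(1.688) = +3.5210 V.
Finally ΔG = −nFE = −(2)(96500 C/mol)(+3.5210 V) = −680 kJ/mol.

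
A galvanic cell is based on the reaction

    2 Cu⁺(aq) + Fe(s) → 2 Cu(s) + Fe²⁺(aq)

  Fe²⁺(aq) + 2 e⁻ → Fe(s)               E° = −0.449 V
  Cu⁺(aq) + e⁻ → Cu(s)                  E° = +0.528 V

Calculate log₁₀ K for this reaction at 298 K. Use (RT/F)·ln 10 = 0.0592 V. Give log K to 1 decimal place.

log K = 33.0

The Cu⁺/Cu couple is reduced (cathode); E°cell = +0.528 − (−0.449) = +0.977 V with n = 2.
At equilibrium E = 0, so log K = nE°cell / 0.0592 = (2)(+0.977) / 0.0592 = 33.0.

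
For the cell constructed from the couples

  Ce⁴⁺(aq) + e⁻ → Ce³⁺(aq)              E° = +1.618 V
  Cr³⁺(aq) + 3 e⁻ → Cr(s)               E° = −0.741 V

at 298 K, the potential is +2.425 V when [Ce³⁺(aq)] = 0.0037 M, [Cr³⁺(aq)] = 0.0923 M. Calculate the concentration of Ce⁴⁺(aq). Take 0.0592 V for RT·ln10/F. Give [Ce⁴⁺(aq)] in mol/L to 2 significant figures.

With Ce⁴⁺/Ce³⁺ at the cathode and Cr³⁺/Cr at the anode, E°cell = +1.618 − (−0.741) = +2.359 V (n = 3).
Rearranging E = E° − (0.0592/n)·log Q gives log Q = 3(+2.359 − (+2.425))/0.0592 = −3.345.
The balanced reaction is 3 Ce⁴⁺(aq) + Cr(s) → 3 Ce³⁺(aq) + Cr³⁺(aq), so Q = ([Ce³⁺(aq)]^3·[Cr³⁺(aq)]) / [Ce⁴⁺(aq)]^3.
Isolating [Ce⁴⁺(aq)] in Q = 10^{−3.345} yields log [Ce⁴⁺(aq)] = −1.662, i.e. 0.022 M.

0.022 M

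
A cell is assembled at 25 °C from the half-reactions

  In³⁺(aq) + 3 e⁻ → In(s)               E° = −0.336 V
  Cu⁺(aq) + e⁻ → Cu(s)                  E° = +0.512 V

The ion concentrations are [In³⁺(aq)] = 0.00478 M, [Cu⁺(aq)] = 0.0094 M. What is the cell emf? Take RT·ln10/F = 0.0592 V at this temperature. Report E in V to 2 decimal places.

+0.77 V

The Cu⁺/Cu couple has the more positive E°, so it is the cathode; In³⁺/In is the anode.
E°cell = +0.512 − (−0.336) = +0.848 V, with n = 3 electrons transferred.
For the overall reaction 3 Cu⁺(aq) + In(s) → 3 Cu(s) + In³⁺(aq), Q = [In³⁺(aq)] / [Cu⁺(aq)]^3 = 5.75×10^3, giving log Q = 3.760.
E = E° − (0.0592/n)·log Q = +0.848 − (0.0592/3)(3.760) = +0.77 V.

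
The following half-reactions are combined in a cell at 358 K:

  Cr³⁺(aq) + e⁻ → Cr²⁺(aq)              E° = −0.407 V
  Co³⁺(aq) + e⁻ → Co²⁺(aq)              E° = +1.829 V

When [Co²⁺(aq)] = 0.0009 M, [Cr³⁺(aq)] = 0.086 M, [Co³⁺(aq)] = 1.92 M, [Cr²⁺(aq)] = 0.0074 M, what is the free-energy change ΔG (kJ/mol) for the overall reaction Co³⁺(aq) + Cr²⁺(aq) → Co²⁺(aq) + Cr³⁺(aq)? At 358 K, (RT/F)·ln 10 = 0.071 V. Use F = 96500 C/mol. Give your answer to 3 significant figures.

−231 kJ/mol

E°cell = +1.829 − (−0.407) = +2.236 V; the balanced reaction transfers n = 1 electron.
Q = ([Co²⁺(aq)]·[Cr³⁺(aq)]) / ([Co³⁺(aq)]·[Cr²⁺(aq)]) = 0.00545, so log Q = −2.264 and E = +2.236 − (0.071/1)(−2.264) = +2.3967 V.
Then ΔG = −nFE = −1 × 96500 × +2.3967 J/mol = −231 kJ/mol.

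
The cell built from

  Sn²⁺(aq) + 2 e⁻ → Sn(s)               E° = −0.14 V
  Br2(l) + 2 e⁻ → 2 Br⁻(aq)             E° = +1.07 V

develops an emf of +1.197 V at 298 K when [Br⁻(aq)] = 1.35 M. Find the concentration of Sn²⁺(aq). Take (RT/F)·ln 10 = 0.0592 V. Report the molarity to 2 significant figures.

1.5 M

The Br₂/Br⁻ couple has the larger reduction potential, so it is the cathode: E°cell = +1.07 − (−0.14) = +1.21 V and n = 2.
From the Nernst equation, log Q = n(E° − E)/0.0592 = 2·(+1.21 − (+1.197))/0.0592 = 0.439.
Balancing electrons gives Br2(l) + Sn(s) → 2 Br⁻(aq) + Sn²⁺(aq); thus Q = [Br⁻(aq)]^2·[Sn²⁺(aq)].
Solving for the unknown gives log [Sn²⁺(aq)] = 0.178, so [Sn²⁺(aq)] ≈ 1.5 M.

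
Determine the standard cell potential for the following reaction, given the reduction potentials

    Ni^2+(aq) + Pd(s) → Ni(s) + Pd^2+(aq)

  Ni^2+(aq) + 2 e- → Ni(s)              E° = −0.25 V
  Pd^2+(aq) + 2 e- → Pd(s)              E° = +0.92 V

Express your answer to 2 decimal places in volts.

−1.17 V

Ni^2+(aq) gains electrons, so the Ni²⁺/Ni couple is the cathode; the Pd²⁺/Pd couple is the anode.
E°cell = E°(cathode) − E°(anode) = −0.25 − (+0.92) = −1.17 V.
The negative E°cell means the reaction is non-spontaneous in the direction written.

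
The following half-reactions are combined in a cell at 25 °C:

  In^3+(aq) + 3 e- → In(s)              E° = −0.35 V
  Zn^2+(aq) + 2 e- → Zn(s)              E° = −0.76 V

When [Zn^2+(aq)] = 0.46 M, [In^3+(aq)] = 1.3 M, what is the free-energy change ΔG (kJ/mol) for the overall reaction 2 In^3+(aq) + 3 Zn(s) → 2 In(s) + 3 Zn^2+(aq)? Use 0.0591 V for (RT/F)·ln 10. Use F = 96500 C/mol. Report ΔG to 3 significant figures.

−244 kJ/mol

With In³⁺/In reduced at the cathode, E°cell = −0.35 − (−0.76) = +0.41 V and n = 6.
Here Q = [Zn^2+(aq)]^3 / [In^3+(aq)]^2 = 0.0576 (log Q = −1.240), giving E = +0.41 − (0.0591/6)·(−1.240) = +0.4222 V.
Finally ΔG = −nFE = −(6)(96500 C/mol)(+0.4222 V) = −244 kJ/mol.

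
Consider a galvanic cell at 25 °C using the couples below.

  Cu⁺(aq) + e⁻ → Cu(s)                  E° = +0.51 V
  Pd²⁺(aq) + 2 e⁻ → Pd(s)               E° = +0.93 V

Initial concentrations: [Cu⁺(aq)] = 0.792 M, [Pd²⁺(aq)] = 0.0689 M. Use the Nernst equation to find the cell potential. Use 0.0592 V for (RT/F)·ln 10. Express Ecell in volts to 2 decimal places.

Since E°(Pd²⁺/Pd) > E°(Cu⁺/Cu), Pd²⁺/Pd serves as the cathode.
E°cell = +0.93 − (+0.51) = +0.42 V, with n = 2 electrons transferred.
Balancing gives Pd²⁺(aq) + 2 Cu(s) → Pd(s) + 2 Cu⁺(aq); hence Q = [Cu⁺(aq)]^2 / [Pd²⁺(aq)] = 9.1 (log Q = 0.959).
Applying E = E° − (RT ln10/nF)·log Q gives +0.42 − (0.0592/2)(0.959) = +0.39 V.

+0.39 V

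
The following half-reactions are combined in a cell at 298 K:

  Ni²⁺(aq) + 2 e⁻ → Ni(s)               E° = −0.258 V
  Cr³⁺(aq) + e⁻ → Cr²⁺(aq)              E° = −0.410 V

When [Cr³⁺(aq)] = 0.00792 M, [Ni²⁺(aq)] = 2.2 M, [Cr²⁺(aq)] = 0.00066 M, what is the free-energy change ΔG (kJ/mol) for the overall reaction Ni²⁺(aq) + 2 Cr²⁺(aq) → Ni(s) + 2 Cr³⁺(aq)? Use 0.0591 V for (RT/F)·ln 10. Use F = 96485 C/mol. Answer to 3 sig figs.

The standard cell potential is −0.258 − (−0.410) = +0.152 V, with n = 2 electrons in the balanced equation.
Q = [Cr³⁺(aq)]^2 / ([Ni²⁺(aq)]·[Cr²⁺(aq)]^2) = 65.5, so log Q = 1.816 and E = +0.152 − (0.0591/2)(1.816) = +0.0983 V.
ΔG = −nFE = −(2)(96485)(+0.0983) J/mol = −19.0 kJ/mol.

−19.0 kJ/mol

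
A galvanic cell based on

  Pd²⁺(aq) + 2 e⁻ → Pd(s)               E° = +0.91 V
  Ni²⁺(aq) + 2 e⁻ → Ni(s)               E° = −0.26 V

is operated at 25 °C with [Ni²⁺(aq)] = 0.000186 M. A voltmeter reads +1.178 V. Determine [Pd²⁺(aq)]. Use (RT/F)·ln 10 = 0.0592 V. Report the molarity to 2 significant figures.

Pd²⁺/Pd is the cathode (higher E°); E°cell = +0.91 − (−0.26) = +1.17 V with n = 2.
From the Nernst equation, log Q = n(E° − E)/0.0592 = 2·(+1.17 − (+1.178))/0.0592 = −0.270.
Balancing electrons gives Pd²⁺(aq) + Ni(s) → Pd(s) + Ni²⁺(aq); thus Q = [Ni²⁺(aq)] / [Pd²⁺(aq)].
Isolating [Pd²⁺(aq)] in Q = 10^{−0.270} yields log [Pd²⁺(aq)] = −3.460, i.e. 0.00035 M.

0.00035 M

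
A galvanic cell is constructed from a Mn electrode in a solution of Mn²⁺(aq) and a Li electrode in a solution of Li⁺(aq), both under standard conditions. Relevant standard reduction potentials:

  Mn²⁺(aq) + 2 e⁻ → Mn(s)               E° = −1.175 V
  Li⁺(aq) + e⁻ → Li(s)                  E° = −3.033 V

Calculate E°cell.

Of the two couples in this cell, the one with the more positive reduction potential is reduced at the cathode: here that is Mn²⁺/Mn (−1.175 V); Li⁺/Li (−3.033 V) is the anode.
E°cell = E°(cathode) − E°(anode) = −1.175 − (−3.033) = +1.858 V.

+1.858 V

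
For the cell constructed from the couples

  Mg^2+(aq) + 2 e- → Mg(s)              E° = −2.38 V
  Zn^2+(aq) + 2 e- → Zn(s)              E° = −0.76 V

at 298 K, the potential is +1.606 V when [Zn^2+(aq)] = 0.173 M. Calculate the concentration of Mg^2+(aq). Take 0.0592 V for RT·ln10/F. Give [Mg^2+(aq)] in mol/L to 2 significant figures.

0.51 M

Zn²⁺/Zn is the cathode (higher E°); E°cell = −0.76 − (−2.38) = +1.62 V with n = 2.
From the Nernst equation, log Q = n(E° − E)/0.0592 = 2·(+1.62 − (+1.606))/0.0592 = 0.473.
For Zn^2+(aq) + Mg(s) → Zn(s) + Mg^2+(aq), the reaction quotient is Q = [Mg^2+(aq)] / [Zn^2+(aq)].
Solving for the unknown gives log [Mg^2+(aq)] = −0.289, so [Mg^2+(aq)] ≈ 0.51 M.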